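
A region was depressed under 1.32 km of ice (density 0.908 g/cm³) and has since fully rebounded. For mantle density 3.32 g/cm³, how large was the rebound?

0.361 km

Removing the load lets mantle flow back in; uplift u satisfies ρ_ice t = ρ_m u.
u = t ρ_ice/ρ_m = 1.32 km × 0.908/3.32 = 0.361 km.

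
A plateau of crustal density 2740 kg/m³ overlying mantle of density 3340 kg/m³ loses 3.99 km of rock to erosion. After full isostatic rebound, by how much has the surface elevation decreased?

Rebound u = e ρ_c/ρ_m = 3.99 km × 2740/3340 = 3.273 km.
Net surface drop = e − u = 3.99 km − 3.273 km = e (ρ_m − ρ_c)/ρ_m = 0.717 km.

0.717 km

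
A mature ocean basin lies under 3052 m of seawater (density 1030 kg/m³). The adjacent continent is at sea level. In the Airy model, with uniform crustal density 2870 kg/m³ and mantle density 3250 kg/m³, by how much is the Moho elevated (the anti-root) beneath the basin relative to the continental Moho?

For local isostatic compensation: replacing crust with seawater at the top is compensated by replacing crust with mantle at the base: d (ρ_c − ρ_w) = a (ρ_m − ρ_c).
a = d (ρ_c − ρ_w)/(ρ_m − ρ_c) = 3052 m × 1840/380 = 14800 m.

14800 m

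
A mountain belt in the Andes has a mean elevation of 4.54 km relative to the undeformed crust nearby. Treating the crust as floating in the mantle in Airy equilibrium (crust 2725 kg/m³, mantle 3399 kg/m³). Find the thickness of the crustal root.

For local isostatic compensation: the weight of the topography is balanced by the buoyancy of the root, ρ_c h = (ρ_m − ρ_c) r.
r = h · ρ_c / (ρ_m − ρ_c) = 4.54 km × 2725 / (3399 − 2725) = 18.4 km.

18.4 km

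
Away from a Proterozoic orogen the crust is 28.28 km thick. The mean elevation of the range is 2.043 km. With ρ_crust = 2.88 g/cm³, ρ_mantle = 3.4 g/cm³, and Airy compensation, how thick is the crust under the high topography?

Root depth r = h ρ_c / (ρ_m − ρ_c) = 2.043 km × 2.88 / 0.52 = 11.32 km.
Total thickness = T + h + r = 28.28 km + 2.043 km + 11.32 km = 41.6 km.

41.6 km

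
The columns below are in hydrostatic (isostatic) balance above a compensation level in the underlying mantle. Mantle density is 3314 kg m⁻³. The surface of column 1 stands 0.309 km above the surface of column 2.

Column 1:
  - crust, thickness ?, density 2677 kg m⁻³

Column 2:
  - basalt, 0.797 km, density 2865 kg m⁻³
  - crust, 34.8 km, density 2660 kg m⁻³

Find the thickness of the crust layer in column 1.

Take the compensation level at the base of the deeper column (depth z_c below the surface of column 1) and equate Σ ρ_i t_i down to z_c; mantle fills any gap and the z_c terms cancel.
Column 1: x×2677 + (z_c − 0 − x)×3314
Column 2: 0.309×0 + 0.797×2865 + 34.8×2660 + (z_c − 0.309 − 35.597)×3314
The z_c×3314 term appears on both sides and cancels. Collect the known terms of each column as K = Σ(ρt)_known − 3314 × (depth of known layers): K_1 = 0 − 3314×0 = 0; K_2 = 94851.405 − 3314×(0.309 + 35.597) = −24141.079.
Balance: K_1 − x×(3314 − 2677) = K_2, so x = (K_1 − K_2)/(3314 − 2677) = 24141.1/637 = 37.9 km.

37.9 km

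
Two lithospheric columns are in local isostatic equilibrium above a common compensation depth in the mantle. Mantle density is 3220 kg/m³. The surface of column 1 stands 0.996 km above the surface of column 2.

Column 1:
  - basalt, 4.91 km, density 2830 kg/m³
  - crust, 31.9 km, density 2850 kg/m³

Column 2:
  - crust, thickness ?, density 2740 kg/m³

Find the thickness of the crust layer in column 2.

Take the compensation level at the base of the deeper column (depth z_c below the surface of column 1) and equate Σ ρ_i t_i down to z_c; mantle fills any gap and the z_c terms cancel.
Column 1: 4.91×2830 + 31.9×2850 + (z_c − 36.81)×3220
Column 2: 0.996×0 + x×2740 + (z_c − 0.996 − 0 − x)×3220
The z_c×3220 term appears on both sides and cancels. Collect the known terms of each column as K = Σ(ρt)_known − 3220 × (depth of known layers): K_1 = 104810.3 − 3220×36.81 = −13717.9; K_2 = 0 − 3220×(0.996 + 0) = −3207.12.
Balance: K_1 = K_2 − x×(3220 − 2740), so x = (K_2 − K_1)/(3220 − 2740) = 10510.8/480 = 21.9 km.

21.9 km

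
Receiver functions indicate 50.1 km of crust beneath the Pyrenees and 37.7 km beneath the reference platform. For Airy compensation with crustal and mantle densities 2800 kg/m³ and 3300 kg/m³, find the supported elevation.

Excess crust Δ = 50.1 km − 37.7 km = 12.4 km, split between elevation h and root r with h + r = Δ.
Airy balance ρ_c h = (ρ_m − ρ_c) r gives r = h ρ_c/(ρ_m − ρ_c), so h (1 + ρ_c/(ρ_m − ρ_c)) = Δ, i.e. h = Δ (ρ_m − ρ_c)/ρ_m.
h = 12.4 km × 500/3300 = 1.88 km.

1.88 km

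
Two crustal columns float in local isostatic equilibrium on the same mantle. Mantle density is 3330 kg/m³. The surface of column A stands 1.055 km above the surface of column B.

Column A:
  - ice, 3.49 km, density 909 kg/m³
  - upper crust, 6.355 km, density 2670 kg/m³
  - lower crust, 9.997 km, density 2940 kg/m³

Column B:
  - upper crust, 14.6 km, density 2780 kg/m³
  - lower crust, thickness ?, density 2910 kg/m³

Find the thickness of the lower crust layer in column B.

11.9 km

Take the compensation level at the base of the deeper column (depth z_c below the surface of column A) and equate Σ ρ_i t_i down to z_c; mantle fills any gap and the z_c terms cancel.
Column A: 3.49×909 + 6.355×2670 + 9.997×2940 + (z_c − 19.842)×3330
Column B: 1.055×0 + 14.6×2780 + x×2910 + (z_c − 1.055 − 14.6 − x)×3330
The z_c×3330 term appears on both sides and cancels. Collect the known terms of each column as K = Σ(ρt)_known − 3330 × (depth of known layers): K_A = 49531.44 − 3330×19.842 = −16542.42; K_B = 40588 − 3330×(1.055 + 14.6) = −11543.15.
Balance: K_A = K_B − x×(3330 − 2910), so x = (K_B − K_A)/(3330 − 2910) = 4999.27/420 = 11.9 km.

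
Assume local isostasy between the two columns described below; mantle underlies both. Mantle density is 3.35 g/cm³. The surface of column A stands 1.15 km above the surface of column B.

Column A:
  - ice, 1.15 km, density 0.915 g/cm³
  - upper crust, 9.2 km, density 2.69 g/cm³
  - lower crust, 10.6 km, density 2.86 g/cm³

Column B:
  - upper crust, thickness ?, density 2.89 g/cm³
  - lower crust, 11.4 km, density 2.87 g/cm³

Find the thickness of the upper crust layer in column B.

10.3 km

Take the compensation level at the base of the deeper column (depth z_c below the surface of column A) and equate Σ ρ_i t_i down to z_c; mantle fills any gap and the z_c terms cancel.
Column A: 1.15×0.915 + 9.2×2.69 + 10.6×2.86 + (z_c − 20.95)×3.35
Column B: 1.15×0 + x×2.89 + 11.4×2.87 + (z_c − 1.15 − 11.4 − x)×3.35
The z_c×3.35 term appears on both sides and cancels. Collect the known terms of each column as K = Σ(ρt)_known − 3.35 × (depth of known layers): K_A = 56.11625 − 3.35×20.95 = −14.06625; K_B = 32.718 − 3.35×(1.15 + 11.4) = −9.3245.
Balance: K_A = K_B − x×(3.35 − 2.89), so x = (K_B − K_A)/(3.35 − 2.89) = 4.74175/0.46 = 10.3 km.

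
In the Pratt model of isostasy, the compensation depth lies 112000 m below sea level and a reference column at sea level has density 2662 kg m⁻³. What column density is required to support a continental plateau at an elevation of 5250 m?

Pratt balance: ρ_ref D = ρ (D + h).
ρ = ρ_ref D/(D + h) = 2662 × 112000 m/(112000 m + 5250 m) = 2540 kg m⁻³.

2540 kg m⁻³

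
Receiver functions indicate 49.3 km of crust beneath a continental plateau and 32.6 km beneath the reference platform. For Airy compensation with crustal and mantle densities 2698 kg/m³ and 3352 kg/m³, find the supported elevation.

3.26 km

Excess crust Δ = 49.3 km − 32.6 km = 16.7 km, split between elevation h and root r with h + r = Δ.
Airy balance ρ_c h = (ρ_m − ρ_c) r gives r = h ρ_c/(ρ_m − ρ_c), so h (1 + ρ_c/(ρ_m − ρ_c)) = Δ, i.e. h = Δ (ρ_m − ρ_c)/ρ_m.
h = 16.7 km × 654/3352 = 3.26 km.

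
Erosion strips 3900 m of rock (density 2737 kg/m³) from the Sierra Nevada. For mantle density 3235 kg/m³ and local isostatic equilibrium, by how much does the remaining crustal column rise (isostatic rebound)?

Unloading: uplift u = e ρ_c/ρ_m = 3900 m × 2737/3235 = 3300 m.

3300 m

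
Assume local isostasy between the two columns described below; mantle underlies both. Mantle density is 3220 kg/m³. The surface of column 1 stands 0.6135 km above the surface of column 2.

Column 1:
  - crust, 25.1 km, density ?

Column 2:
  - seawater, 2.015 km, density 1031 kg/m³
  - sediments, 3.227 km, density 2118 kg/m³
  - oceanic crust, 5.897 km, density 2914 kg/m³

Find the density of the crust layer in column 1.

Take the compensation level at the base of the deeper column (depth z_c below the surface of column 1) and equate Σ ρ_i t_i down to z_c; mantle fills any gap and the z_c terms cancel.
Column 1: 25.1×ρ + (z_c − 25.1)×3220
Column 2: 0.6135×0 + 2.015×1031 + 3.227×2118 + 5.897×2914 + (z_c − 0.6135 − 11.139)×3220
The z_c×3220 term appears on both sides and cancels. Collect the known terms of each column as K = Σ(ρt)_known − 3220 × (depth of known layers): K_1 = 0 − 3220×25.1 = −80822; K_2 = 26096.109 − 3220×(0.6135 + 11.139) = −11746.941.
Balance: K_1 + 25.1×ρ = K_2, so ρ = (K_2 − K_1)/25.1 = 69075.1/25.1 = 2750 kg/m³.

2750 kg/m³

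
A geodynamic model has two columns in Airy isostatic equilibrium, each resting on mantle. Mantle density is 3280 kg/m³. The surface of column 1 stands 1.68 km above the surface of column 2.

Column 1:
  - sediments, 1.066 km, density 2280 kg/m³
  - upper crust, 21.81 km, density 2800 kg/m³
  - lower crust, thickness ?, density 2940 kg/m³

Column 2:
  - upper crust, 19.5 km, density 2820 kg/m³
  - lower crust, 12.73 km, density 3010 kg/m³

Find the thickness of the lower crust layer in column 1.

Take the compensation level at the base of the deeper column (depth z_c below the surface of column 1) and equate Σ ρ_i t_i down to z_c; mantle fills any gap and the z_c terms cancel.
Column 1: 1.066×2280 + 21.81×2800 + x×2940 + (z_c − 22.876 − x)×3280
Column 2: 1.68×0 + 19.5×2820 + 12.73×3010 + (z_c − 1.68 − 32.23)×3280
The z_c×3280 term appears on both sides and cancels. Collect the known terms of each column as K = Σ(ρt)_known − 3280 × (depth of known layers): K_1 = 63498.48 − 3280×22.876 = −11534.8; K_2 = 93307.3 − 3280×(1.68 + 32.23) = −17917.5.
Balance: K_1 − x×(3280 − 2940) = K_2, so x = (K_1 − K_2)/(3280 − 2940) = 6382.7/340 = 18.8 km.

18.8 km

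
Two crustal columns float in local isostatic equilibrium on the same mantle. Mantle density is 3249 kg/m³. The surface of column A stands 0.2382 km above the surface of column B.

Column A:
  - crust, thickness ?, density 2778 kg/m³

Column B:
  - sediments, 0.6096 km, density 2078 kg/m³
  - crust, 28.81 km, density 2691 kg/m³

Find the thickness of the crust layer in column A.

37.3 km

Take the compensation level at the base of the deeper column (depth z_c below the surface of column A) and equate Σ ρ_i t_i down to z_c; mantle fills any gap and the z_c terms cancel.
Column A: x×2778 + (z_c − 0 − x)×3249
Column B: 0.2382×0 + 0.6096×2078 + 28.81×2691 + (z_c − 0.2382 − 29.4196)×3249
The z_c×3249 term appears on both sides and cancels. Collect the known terms of each column as K = Σ(ρt)_known − 3249 × (depth of known layers): K_A = 0 − 3249×0 = 0; K_B = 78794.4588 − 3249×(0.2382 + 29.4196) = −17563.7334.
Balance: K_A − x×(3249 − 2778) = K_B, so x = (K_A − K_B)/(3249 − 2778) = 17563.7/471 = 37.3 km.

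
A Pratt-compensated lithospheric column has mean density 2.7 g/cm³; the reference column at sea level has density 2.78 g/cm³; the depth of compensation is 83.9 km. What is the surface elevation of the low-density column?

ρ_ref D = ρ (D + h) → h = D (ρ_ref − ρ)/ρ.
h = 83.9 km × (2.78 − 2.7)/2.7 = 2.49 km.

2.49 km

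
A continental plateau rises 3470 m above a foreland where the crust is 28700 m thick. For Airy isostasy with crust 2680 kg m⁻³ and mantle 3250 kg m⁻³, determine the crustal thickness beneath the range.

48500 m

Root depth r = h ρ_c / (ρ_m − ρ_c) = 3470 m × 2680 / 570 = 16320 m.
Total thickness = T + h + r = 28700 m + 3470 m + 16320 m = 48500 m.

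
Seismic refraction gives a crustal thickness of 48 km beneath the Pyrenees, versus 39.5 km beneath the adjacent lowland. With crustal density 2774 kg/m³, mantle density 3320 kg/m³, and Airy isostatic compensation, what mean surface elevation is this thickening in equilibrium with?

Excess crust Δ = 48 km − 39.5 km = 8.5 km, split between elevation h and root r with h + r = Δ.
Airy balance ρ_c h = (ρ_m − ρ_c) r gives r = h ρ_c/(ρ_m − ρ_c), so h (1 + ρ_c/(ρ_m − ρ_c)) = Δ, i.e. h = Δ (ρ_m − ρ_c)/ρ_m.
h = 8.5 km × 546/3320 = 1.4 km.

1.4 km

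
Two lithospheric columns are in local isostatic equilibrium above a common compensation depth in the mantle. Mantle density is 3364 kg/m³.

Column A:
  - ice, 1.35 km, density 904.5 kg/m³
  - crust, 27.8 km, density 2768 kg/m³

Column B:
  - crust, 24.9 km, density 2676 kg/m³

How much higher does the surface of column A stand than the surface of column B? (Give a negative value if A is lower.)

0.82 km

For any compensation level in the mantle, the mantle terms cancel and isostasy reduces to e = (Σt_A − Σt_B) − (Σ(ρt)_A − Σ(ρt)_B) / ρ_m.
Σt_A = 29.15 km; Σt_B = 24.9 km; Σ(ρt)_A = 78171.475; Σ(ρt)_B = 66632.4 (in km·kg/m³).
e = (29.15 − 24.9) − (78171.475 − 66632.4) / 3364 = 0.82 km.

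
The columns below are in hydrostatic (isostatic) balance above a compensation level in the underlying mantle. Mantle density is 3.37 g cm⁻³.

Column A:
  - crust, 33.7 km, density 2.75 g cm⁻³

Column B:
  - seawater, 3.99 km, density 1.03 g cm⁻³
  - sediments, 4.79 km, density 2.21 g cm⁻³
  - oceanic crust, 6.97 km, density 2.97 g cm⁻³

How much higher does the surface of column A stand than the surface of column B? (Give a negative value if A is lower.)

0.953 km

For any compensation level in the mantle, the mantle terms cancel and isostasy reduces to e = (Σt_A − Σt_B) − (Σ(ρt)_A − Σ(ρt)_B) / ρ_m.
Σt_A = 33.7 km; Σt_B = 15.75 km; Σ(ρt)_A = 92.675; Σ(ρt)_B = 35.3965 (in km·g cm⁻³).
e = (33.7 − 15.75) − (92.675 − 35.3965) / 3.37 = 0.953 km.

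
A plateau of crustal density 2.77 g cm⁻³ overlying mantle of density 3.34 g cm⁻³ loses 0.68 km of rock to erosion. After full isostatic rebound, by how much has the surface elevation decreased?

Rebound u = e ρ_c/ρ_m = 0.68 km × 2.77/3.34 = 0.564 km.
Net surface drop = e − u = 0.68 km − 0.564 km = e (ρ_m − ρ_c)/ρ_m = 0.116 km.

0.116 km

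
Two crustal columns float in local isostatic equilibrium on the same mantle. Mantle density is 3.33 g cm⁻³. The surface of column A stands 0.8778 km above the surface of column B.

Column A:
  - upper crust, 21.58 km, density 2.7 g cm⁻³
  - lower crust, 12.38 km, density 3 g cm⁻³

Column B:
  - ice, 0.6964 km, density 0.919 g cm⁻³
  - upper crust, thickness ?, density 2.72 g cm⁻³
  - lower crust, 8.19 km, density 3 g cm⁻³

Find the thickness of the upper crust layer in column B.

17 km

Take the compensation level at the base of the deeper column (depth z_c below the surface of column A) and equate Σ ρ_i t_i down to z_c; mantle fills any gap and the z_c terms cancel.
Column A: 21.58×2.7 + 12.38×3 + (z_c − 33.96)×3.33
Column B: 0.8778×0 + 0.6964×0.919 + x×2.72 + 8.19×3 + (z_c − 0.8778 − 8.8864 − x)×3.33
The z_c×3.33 term appears on both sides and cancels. Collect the known terms of each column as K = Σ(ρt)_known − 3.33 × (depth of known layers): K_A = 95.406 − 3.33×33.96 = −17.6808; K_B = 25.2099916 − 3.33×(0.8778 + 8.8864) = −7.3047944.
Balance: K_A = K_B − x×(3.33 − 2.72), so x = (K_B − K_A)/(3.33 − 2.72) = 10.376/0.61 = 17 km.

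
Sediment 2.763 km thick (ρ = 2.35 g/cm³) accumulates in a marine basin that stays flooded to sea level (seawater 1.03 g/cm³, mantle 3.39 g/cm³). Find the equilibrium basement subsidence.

Submarine loading: the sediment displaces seawater, and the subsidence is in turn flooded, so s (ρ_m − ρ_w) = t (ρ_sed − ρ_w).
s = 2.763 km × (2.35 − 1.03) / (3.39 − 1.03) = 1.55 km.

1.55 km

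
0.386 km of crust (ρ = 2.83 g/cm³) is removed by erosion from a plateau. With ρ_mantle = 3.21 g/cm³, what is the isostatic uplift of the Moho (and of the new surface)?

0.34 km

Unloading: uplift u = e ρ_c/ρ_m = 0.386 km × 2.83/3.21 = 0.34 km.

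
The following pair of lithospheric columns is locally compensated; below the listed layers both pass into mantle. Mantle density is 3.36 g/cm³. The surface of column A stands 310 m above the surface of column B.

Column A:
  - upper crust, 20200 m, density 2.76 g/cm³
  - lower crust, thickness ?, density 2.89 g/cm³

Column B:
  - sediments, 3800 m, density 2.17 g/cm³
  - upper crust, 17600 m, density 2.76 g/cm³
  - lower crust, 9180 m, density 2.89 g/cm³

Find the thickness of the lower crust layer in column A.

Take the compensation level at the base of the deeper column (depth z_c below the surface of column A) and equate Σ ρ_i t_i down to z_c; mantle fills any gap and the z_c terms cancel.
Column A: 20200×2.76 + x×2.89 + (z_c − 20200 − x)×3.36
Column B: 310×0 + 3800×2.17 + 17600×2.76 + 9180×2.89 + (z_c − 310 − 30580)×3.36
The z_c×3.36 term appears on both sides and cancels. Collect the known terms of each column as K = Σ(ρt)_known − 3.36 × (depth of known layers): K_A = 55752 − 3.36×20200 = −12120; K_B = 83352.2 − 3.36×(310 + 30580) = −20438.2.
Balance: K_A − x×(3.36 − 2.89) = K_B, so x = (K_A − K_B)/(3.36 − 2.89) = 8318.2/0.47 = 17700 m.

17700 m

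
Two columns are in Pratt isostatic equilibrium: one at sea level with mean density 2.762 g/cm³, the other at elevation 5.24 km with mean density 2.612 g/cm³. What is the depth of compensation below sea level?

ρ_ref D = ρ (D + h) → D (ρ_ref − ρ) = ρ h.
D = ρ h/(ρ_ref − ρ) = 2.612 × 5.24 km/(2.762 − 2.612) = 91.2 km.

91.2 km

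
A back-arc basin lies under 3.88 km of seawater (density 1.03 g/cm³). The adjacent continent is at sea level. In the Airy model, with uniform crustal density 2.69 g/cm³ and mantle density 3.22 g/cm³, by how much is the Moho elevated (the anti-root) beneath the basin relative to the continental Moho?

By Archimedes' principle applied to the lithosphere: replacing crust with seawater at the top is compensated by replacing crust with mantle at the base: d (ρ_c − ρ_w) = a (ρ_m − ρ_c).
a = d (ρ_c − ρ_w)/(ρ_m − ρ_c) = 3.88 km × 1.66/0.53 = 12.2 km.

12.2 km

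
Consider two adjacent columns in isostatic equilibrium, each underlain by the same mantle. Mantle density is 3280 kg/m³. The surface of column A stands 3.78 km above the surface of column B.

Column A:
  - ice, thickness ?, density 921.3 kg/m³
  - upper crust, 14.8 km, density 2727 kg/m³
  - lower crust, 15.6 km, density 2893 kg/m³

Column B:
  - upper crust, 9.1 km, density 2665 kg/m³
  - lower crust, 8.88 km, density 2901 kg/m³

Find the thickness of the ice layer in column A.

3.03 km

Take the compensation level at the base of the deeper column (depth z_c below the surface of column A) and equate Σ ρ_i t_i down to z_c; mantle fills any gap and the z_c terms cancel.
Column A: x×921.3 + 14.8×2727 + 15.6×2893 + (z_c − 30.4 − x)×3280
Column B: 3.78×0 + 9.1×2665 + 8.88×2901 + (z_c − 3.78 − 17.98)×3280
The z_c×3280 term appears on both sides and cancels. Collect the known terms of each column as K = Σ(ρt)_known − 3280 × (depth of known layers): K_A = 85490.4 − 3280×30.4 = −14221.6; K_B = 50012.38 − 3280×(3.78 + 17.98) = −21360.42.
Balance: K_A − x×(3280 − 921.3) = K_B, so x = (K_A − K_B)/(3280 − 921.3) = 7138.82/2358.7 = 3.03 km.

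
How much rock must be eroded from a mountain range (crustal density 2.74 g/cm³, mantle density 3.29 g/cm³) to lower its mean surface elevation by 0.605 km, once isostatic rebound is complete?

3.62 km

Net drop Δ = e − u = e − e ρ_c/ρ_m = e (ρ_m − ρ_c)/ρ_m.
e = Δ ρ_m/(ρ_m − ρ_c) = 0.605 km × 3.29/0.55 = 3.62 km.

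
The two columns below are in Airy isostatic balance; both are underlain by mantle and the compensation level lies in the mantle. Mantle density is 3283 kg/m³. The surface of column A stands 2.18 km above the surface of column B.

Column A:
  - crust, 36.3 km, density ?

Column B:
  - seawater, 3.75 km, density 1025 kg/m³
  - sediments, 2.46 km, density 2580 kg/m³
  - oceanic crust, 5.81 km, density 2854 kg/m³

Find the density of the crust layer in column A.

2740 kg/m³

Take the compensation level at the base of the deeper column (depth z_c below the surface of column A) and equate Σ ρ_i t_i down to z_c; mantle fills any gap and the z_c terms cancel.
Column A: 36.3×ρ + (z_c − 36.3)×3283
Column B: 2.18×0 + 3.75×1025 + 2.46×2580 + 5.81×2854 + (z_c − 2.18 − 12.02)×3283
The z_c×3283 term appears on both sides and cancels. Collect the known terms of each column as K = Σ(ρt)_known − 3283 × (depth of known layers): K_A = 0 − 3283×36.3 = −119172.9; K_B = 26772.29 − 3283×(2.18 + 12.02) = −19846.31.
Balance: K_A + 36.3×ρ = K_B, so ρ = (K_B − K_A)/36.3 = 99326.6/36.3 = 2740 kg/m³.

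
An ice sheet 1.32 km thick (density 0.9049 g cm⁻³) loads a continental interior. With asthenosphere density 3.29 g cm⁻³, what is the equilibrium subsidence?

0.363 km

Isostatic balance requires: the ice load ρ_ice t is balanced by mantle displaced below, ρ_m s.
s = t ρ_ice / ρ_m = 1.32 km × 0.9049/3.29 = 0.363 km.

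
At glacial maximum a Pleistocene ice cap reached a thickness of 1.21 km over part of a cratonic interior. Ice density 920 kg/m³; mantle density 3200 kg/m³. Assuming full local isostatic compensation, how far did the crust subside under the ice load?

0.348 km

By Archimedes' principle applied to the lithosphere: the ice load ρ_ice t is balanced by mantle displaced below, ρ_m s.
s = t ρ_ice / ρ_m = 1.21 km × 920/3200 = 0.348 km.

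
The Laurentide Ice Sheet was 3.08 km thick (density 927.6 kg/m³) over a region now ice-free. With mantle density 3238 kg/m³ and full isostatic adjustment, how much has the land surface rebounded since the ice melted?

0.882 km

Removing the load lets mantle flow back in; uplift u satisfies ρ_ice t = ρ_m u.
u = t ρ_ice/ρ_m = 3.08 km × 927.6/3238 = 0.882 km.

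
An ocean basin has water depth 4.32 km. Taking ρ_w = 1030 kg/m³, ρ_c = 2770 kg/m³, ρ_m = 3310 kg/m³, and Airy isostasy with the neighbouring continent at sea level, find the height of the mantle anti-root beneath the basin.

13.9 km

For local isostatic compensation: replacing crust with seawater at the top is compensated by replacing crust with mantle at the base: d (ρ_c − ρ_w) = a (ρ_m − ρ_c).
a = d (ρ_c − ρ_w)/(ρ_m − ρ_c) = 4.32 km × 1740/540 = 13.9 km.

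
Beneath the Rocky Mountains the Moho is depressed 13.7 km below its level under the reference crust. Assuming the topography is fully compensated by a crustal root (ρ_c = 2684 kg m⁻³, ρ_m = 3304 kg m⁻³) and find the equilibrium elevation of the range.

3.16 km

Equating mass per unit area of the two columns: ρ_c h = (ρ_m − ρ_c) r.
h = r (ρ_m − ρ_c) / ρ_c = 13.7 km × (3304 − 2684) / 2684 = 3.16 km.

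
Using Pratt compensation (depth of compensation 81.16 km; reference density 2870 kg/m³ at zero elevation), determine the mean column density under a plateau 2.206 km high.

Pratt balance: ρ_ref D = ρ (D + h).
ρ = ρ_ref D/(D + h) = 2870 × 81.16 km/(81.16 km + 2.206 km) = 2790 kg/m³.

2790 kg/m³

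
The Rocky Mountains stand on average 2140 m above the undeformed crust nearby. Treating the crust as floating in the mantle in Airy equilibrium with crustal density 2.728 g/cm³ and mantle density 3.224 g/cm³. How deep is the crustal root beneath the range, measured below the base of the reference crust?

11800 m

By Archimedes' principle applied to the lithosphere: the weight of the topography is balanced by the buoyancy of the root, ρ_c h = (ρ_m − ρ_c) r.
r = h · ρ_c / (ρ_m − ρ_c) = 2140 m × 2.728 / (3.224 − 2.728) = 11800 m.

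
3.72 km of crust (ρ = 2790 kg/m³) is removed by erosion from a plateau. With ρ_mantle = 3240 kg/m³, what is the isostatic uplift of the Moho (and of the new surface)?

3.2 km

Unloading: uplift u = e ρ_c/ρ_m = 3.72 km × 2790/3240 = 3.2 km.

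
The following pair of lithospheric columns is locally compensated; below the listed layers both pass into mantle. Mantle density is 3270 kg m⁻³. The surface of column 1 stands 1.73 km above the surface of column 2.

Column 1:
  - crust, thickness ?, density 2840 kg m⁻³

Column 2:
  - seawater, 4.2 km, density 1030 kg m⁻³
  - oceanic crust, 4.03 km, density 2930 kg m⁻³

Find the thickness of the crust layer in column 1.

38.2 km

Take the compensation level at the base of the deeper column (depth z_c below the surface of column 1) and equate Σ ρ_i t_i down to z_c; mantle fills any gap and the z_c terms cancel.
Column 1: x×2840 + (z_c − 0 − x)×3270
Column 2: 1.73×0 + 4.2×1030 + 4.03×2930 + (z_c − 1.73 − 8.23)×3270
The z_c×3270 term appears on both sides and cancels. Collect the known terms of each column as K = Σ(ρt)_known − 3270 × (depth of known layers): K_1 = 0 − 3270×0 = 0; K_2 = 16133.9 − 3270×(1.73 + 8.23) = −16435.3.
Balance: K_1 − x×(3270 − 2840) = K_2, so x = (K_1 − K_2)/(3270 − 2840) = 16435.3/430 = 38.2 km.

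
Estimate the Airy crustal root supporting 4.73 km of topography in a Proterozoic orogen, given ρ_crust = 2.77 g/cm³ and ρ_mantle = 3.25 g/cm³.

In Airy isostatic equilibrium: the weight of the topography is balanced by the buoyancy of the root, ρ_c h = (ρ_m − ρ_c) r.
r = h · ρ_c / (ρ_m − ρ_c) = 4.73 km × 2.77 / (3.25 − 2.77) = 27.3 km.

27.3 km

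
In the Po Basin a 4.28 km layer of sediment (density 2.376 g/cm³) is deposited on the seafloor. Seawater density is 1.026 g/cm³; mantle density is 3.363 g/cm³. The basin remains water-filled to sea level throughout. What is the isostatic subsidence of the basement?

2.47 km

Submarine loading: the sediment displaces seawater, and the subsidence is in turn flooded, so s (ρ_m − ρ_w) = t (ρ_sed − ρ_w).
s = 4.28 km × (2.376 − 1.026) / (3.363 − 1.026) = 2.47 km.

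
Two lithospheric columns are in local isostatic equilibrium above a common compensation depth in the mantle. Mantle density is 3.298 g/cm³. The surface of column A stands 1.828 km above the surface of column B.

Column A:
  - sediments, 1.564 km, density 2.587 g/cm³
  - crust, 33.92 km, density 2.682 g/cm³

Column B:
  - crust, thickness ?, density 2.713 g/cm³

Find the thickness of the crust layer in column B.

Take the compensation level at the base of the deeper column (depth z_c below the surface of column A) and equate Σ ρ_i t_i down to z_c; mantle fills any gap and the z_c terms cancel.
Column A: 1.564×2.587 + 33.92×2.682 + (z_c − 35.484)×3.298
Column B: 1.828×0 + x×2.713 + (z_c − 1.828 − 0 − x)×3.298
The z_c×3.298 term appears on both sides and cancels. Collect the known terms of each column as K = Σ(ρt)_known − 3.298 × (depth of known layers): K_A = 95.019508 − 3.298×35.484 = −22.006724; K_B = 0 − 3.298×(1.828 + 0) = −6.028744.
Balance: K_A = K_B − x×(3.298 − 2.713), so x = (K_B − K_A)/(3.298 − 2.713) = 15.978/0.585 = 27.3 km.

27.3 km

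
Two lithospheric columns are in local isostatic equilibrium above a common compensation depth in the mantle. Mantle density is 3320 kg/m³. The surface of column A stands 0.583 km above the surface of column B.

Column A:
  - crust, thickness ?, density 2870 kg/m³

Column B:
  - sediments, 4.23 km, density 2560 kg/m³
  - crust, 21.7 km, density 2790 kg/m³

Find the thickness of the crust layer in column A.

37 km

Take the compensation level at the base of the deeper column (depth z_c below the surface of column A) and equate Σ ρ_i t_i down to z_c; mantle fills any gap and the z_c terms cancel.
Column A: x×2870 + (z_c − 0 − x)×3320
Column B: 0.583×0 + 4.23×2560 + 21.7×2790 + (z_c − 0.583 − 25.93)×3320
The z_c×3320 term appears on both sides and cancels. Collect the known terms of each column as K = Σ(ρt)_known − 3320 × (depth of known layers): K_A = 0 − 3320×0 = 0; K_B = 71371.8 − 3320×(0.583 + 25.93) = −16651.36.
Balance: K_A − x×(3320 − 2870) = K_B, so x = (K_A − K_B)/(3320 − 2870) = 16651.4/450 = 37 km.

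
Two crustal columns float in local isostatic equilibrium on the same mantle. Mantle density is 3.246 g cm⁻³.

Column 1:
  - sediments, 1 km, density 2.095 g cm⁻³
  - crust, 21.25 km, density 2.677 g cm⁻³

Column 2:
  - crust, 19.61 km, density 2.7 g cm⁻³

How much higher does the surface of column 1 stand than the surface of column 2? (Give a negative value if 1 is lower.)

For any compensation level in the mantle, the mantle terms cancel and isostasy reduces to e = (Σt_1 − Σt_2) − (Σ(ρt)_1 − Σ(ρt)_2) / ρ_m.
Σt_1 = 22.25 km; Σt_2 = 19.61 km; Σ(ρt)_1 = 58.98125; Σ(ρt)_2 = 52.947 (in km·g cm⁻³).
e = (22.25 − 19.61) − (58.98125 − 52.947) / 3.246 = 0.781 km.

0.781 km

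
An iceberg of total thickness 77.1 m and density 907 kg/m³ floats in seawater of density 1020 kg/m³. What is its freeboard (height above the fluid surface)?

8.54 m

Floating equilibrium: submerged depth d = t ρ_obj/ρ_fluid = 77.1 m × 907/1020 = 68.56 m.
Freeboard = t − d = 77.1 m − 68.56 m = 8.54 m.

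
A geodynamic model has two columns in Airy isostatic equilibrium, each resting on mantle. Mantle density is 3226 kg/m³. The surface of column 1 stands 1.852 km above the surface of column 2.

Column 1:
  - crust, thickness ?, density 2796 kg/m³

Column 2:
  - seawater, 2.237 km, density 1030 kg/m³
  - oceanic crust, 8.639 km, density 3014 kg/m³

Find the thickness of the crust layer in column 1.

Take the compensation level at the base of the deeper column (depth z_c below the surface of column 1) and equate Σ ρ_i t_i down to z_c; mantle fills any gap and the z_c terms cancel.
Column 1: x×2796 + (z_c − 0 − x)×3226
Column 2: 1.852×0 + 2.237×1030 + 8.639×3014 + (z_c − 1.852 − 10.876)×3226
The z_c×3226 term appears on both sides and cancels. Collect the known terms of each column as K = Σ(ρt)_known − 3226 × (depth of known layers): K_1 = 0 − 3226×0 = 0; K_2 = 28342.056 − 3226×(1.852 + 10.876) = −12718.472.
Balance: K_1 − x×(3226 − 2796) = K_2, so x = (K_1 − K_2)/(3226 − 2796) = 12718.5/430 = 29.6 km.

29.6 km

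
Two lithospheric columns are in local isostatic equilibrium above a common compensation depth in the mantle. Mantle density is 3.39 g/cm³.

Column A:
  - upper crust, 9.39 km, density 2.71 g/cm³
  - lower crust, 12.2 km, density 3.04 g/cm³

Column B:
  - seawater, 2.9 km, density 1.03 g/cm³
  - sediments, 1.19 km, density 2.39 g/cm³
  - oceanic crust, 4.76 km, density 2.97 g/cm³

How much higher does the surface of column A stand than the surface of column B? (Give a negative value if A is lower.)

0.183 km

For any compensation level in the mantle, the mantle terms cancel and isostasy reduces to e = (Σt_A − Σt_B) − (Σ(ρt)_A − Σ(ρt)_B) / ρ_m.
Σt_A = 21.59 km; Σt_B = 8.85 km; Σ(ρt)_A = 62.5349; Σ(ρt)_B = 19.9683 (in km·g/cm³).
e = (21.59 − 8.85) − (62.5349 − 19.9683) / 3.39 = 0.183 km.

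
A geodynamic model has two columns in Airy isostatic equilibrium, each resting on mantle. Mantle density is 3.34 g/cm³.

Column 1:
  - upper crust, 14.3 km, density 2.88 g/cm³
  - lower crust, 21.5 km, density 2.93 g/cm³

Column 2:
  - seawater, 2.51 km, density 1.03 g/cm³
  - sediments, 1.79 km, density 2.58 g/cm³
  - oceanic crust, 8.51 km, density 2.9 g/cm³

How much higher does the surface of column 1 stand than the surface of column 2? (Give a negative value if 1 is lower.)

1.34 km

For any compensation level in the mantle, the mantle terms cancel and isostasy reduces to e = (Σt_1 − Σt_2) − (Σ(ρt)_1 − Σ(ρt)_2) / ρ_m.
Σt_1 = 35.8 km; Σt_2 = 12.81 km; Σ(ρt)_1 = 104.179; Σ(ρt)_2 = 31.8825 (in km·g/cm³).
e = (35.8 − 12.81) − (104.179 − 31.8825) / 3.34 = 1.34 km.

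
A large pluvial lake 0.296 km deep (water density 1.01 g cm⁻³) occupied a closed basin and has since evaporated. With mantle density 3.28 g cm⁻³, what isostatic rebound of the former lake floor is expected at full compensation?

0.0911 km

u = d ρ_w/ρ_m = 0.296 km × 1.01/3.28 = 0.0911 km.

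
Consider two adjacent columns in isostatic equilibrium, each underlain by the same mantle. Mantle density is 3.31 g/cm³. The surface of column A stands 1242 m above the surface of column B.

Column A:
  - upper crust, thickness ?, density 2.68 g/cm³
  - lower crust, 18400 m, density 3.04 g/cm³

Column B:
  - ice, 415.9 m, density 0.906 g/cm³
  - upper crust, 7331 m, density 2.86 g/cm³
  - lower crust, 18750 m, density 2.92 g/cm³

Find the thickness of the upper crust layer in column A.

Take the compensation level at the base of the deeper column (depth z_c below the surface of column A) and equate Σ ρ_i t_i down to z_c; mantle fills any gap and the z_c terms cancel.
Column A: x×2.68 + 18400×3.04 + (z_c − 18400 − x)×3.31
Column B: 1242×0 + 415.9×0.906 + 7331×2.86 + 18750×2.92 + (z_c − 1242 − 26496.9)×3.31
The z_c×3.31 term appears on both sides and cancels. Collect the known terms of each column as K = Σ(ρt)_known − 3.31 × (depth of known layers): K_A = 55936 − 3.31×18400 = −4968; K_B = 76093.4654 − 3.31×(1242 + 26496.9) = −15722.2936.
Balance: K_A − x×(3.31 − 2.68) = K_B, so x = (K_A − K_B)/(3.31 − 2.68) = 10754.3/0.63 = 17100 m.

17100 m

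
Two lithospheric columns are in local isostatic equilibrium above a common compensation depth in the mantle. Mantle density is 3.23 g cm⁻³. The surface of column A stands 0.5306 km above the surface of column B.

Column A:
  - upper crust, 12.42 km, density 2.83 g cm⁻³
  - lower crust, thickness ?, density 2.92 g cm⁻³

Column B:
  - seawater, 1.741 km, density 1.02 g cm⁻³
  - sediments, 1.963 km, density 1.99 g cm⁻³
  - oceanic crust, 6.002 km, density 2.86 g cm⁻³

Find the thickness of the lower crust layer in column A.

Take the compensation level at the base of the deeper column (depth z_c below the surface of column A) and equate Σ ρ_i t_i down to z_c; mantle fills any gap and the z_c terms cancel.
Column A: 12.42×2.83 + x×2.92 + (z_c − 12.42 − x)×3.23
Column B: 0.5306×0 + 1.741×1.02 + 1.963×1.99 + 6.002×2.86 + (z_c − 0.5306 − 9.706)×3.23
The z_c×3.23 term appears on both sides and cancels. Collect the known terms of each column as K = Σ(ρt)_known − 3.23 × (depth of known layers): K_A = 35.1486 − 3.23×12.42 = −4.968; K_B = 22.84791 − 3.23×(0.5306 + 9.706) = −10.216308.
Balance: K_A − x×(3.23 − 2.92) = K_B, so x = (K_A − K_B)/(3.23 − 2.92) = 5.24831/0.31 = 16.9 km.

16.9 km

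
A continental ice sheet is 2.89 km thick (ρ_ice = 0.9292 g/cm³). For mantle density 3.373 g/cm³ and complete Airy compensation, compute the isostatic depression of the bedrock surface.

By Archimedes' principle applied to the lithosphere: the ice load ρ_ice t is balanced by mantle displaced below, ρ_m s.
s = t ρ_ice / ρ_m = 2.89 km × 0.9292/3.373 = 0.796 km.

0.796 km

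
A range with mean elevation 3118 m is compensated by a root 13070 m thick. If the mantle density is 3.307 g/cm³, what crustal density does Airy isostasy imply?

ρ_c h = (ρ_m − ρ_c) r → ρ_c (h + r) = ρ_m r → ρ_c = ρ_m r / (h + r).
ρ_c = 3.307 × 13070 m / (3118 m + 13070 m) = 2.67 g/cm³.

2.67 g/cm³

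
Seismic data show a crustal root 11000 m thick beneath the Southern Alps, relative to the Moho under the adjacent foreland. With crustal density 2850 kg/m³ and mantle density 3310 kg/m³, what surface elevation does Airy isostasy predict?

By Archimedes' principle applied to the lithosphere: ρ_c h = (ρ_m − ρ_c) r.
h = r (ρ_m − ρ_c) / ρ_c = 11000 m × (3310 − 2850) / 2850 = 1780 m.

1780 m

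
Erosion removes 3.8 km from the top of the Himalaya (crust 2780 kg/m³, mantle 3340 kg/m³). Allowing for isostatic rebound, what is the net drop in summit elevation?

Rebound u = e ρ_c/ρ_m = 3.8 km × 2780/3340 = 3.163 km.
Net surface drop = e − u = 3.8 km − 3.163 km = e (ρ_m − ρ_c)/ρ_m = 0.637 km.

0.637 km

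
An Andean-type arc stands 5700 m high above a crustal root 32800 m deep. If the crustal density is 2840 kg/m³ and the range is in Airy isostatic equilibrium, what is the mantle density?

Airy balance: ρ_c h = (ρ_m − ρ_c) r → ρ_m = ρ_c (1 + h/r).
ρ_m = 2840 × (1 + 5700 m/32800 m) = 3330 kg/m³.

3330 kg/m³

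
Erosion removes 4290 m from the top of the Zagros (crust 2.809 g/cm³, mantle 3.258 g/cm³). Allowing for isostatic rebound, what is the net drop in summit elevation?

Rebound u = e ρ_c/ρ_m = 4290 m × 2.809/3.258 = 3699 m.
Net surface drop = e − u = 4290 m − 3699 m = e (ρ_m − ρ_c)/ρ_m = 591 m.

591 m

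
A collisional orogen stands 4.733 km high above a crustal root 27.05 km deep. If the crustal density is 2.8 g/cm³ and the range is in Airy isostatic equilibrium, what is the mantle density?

3.29 g/cm³

Airy balance: ρ_c h = (ρ_m − ρ_c) r → ρ_m = ρ_c (1 + h/r).
ρ_m = 2.8 × (1 + 4.733 km/27.05 km) = 3.29 g/cm³.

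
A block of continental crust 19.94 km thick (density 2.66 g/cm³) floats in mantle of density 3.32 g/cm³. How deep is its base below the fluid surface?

Draft d = t ρ_obj/ρ_fluid = 19.94 km × 2.66/3.32 = 16 km.

16 km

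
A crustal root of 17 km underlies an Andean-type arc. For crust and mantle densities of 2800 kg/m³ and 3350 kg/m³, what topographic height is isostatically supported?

3.34 km

By Archimedes' principle applied to the lithosphere: ρ_c h = (ρ_m − ρ_c) r.
h = r (ρ_m − ρ_c) / ρ_c = 17 km × (3350 − 2800) / 2800 = 3.34 km.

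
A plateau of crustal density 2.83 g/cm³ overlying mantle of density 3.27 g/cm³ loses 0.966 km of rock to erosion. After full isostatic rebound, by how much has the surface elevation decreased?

Rebound u = e ρ_c/ρ_m = 0.966 km × 2.83/3.27 = 0.836 km.
Net surface drop = e − u = 0.966 km − 0.836 km = e (ρ_m − ρ_c)/ρ_m = 0.13 km.

0.13 km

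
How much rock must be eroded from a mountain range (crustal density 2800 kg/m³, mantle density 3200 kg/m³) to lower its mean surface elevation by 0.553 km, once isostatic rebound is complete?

Net drop Δ = e − u = e − e ρ_c/ρ_m = e (ρ_m − ρ_c)/ρ_m.
e = Δ ρ_m/(ρ_m − ρ_c) = 0.553 km × 3200/400 = 4.42 km.

4.42 km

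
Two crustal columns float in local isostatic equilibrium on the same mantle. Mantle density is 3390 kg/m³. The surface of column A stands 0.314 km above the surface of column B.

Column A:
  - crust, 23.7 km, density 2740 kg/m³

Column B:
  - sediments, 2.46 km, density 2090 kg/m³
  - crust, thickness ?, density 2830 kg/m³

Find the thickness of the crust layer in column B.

Take the compensation level at the base of the deeper column (depth z_c below the surface of column A) and equate Σ ρ_i t_i down to z_c; mantle fills any gap and the z_c terms cancel.
Column A: 23.7×2740 + (z_c − 23.7)×3390
Column B: 0.314×0 + 2.46×2090 + x×2830 + (z_c − 0.314 − 2.46 − x)×3390
The z_c×3390 term appears on both sides and cancels. Collect the known terms of each column as K = Σ(ρt)_known − 3390 × (depth of known layers): K_A = 64938 − 3390×23.7 = −15405; K_B = 5141.4 − 3390×(0.314 + 2.46) = −4262.46.
Balance: K_A = K_B − x×(3390 − 2830), so x = (K_B − K_A)/(3390 − 2830) = 11142.5/560 = 19.9 km.

19.9 km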